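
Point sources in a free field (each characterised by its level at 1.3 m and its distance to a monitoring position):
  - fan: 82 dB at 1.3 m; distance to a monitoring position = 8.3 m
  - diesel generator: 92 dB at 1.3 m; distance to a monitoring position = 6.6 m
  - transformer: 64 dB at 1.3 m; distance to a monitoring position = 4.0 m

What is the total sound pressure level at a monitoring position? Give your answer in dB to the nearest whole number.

Apply inverse-square spreading to bring every level to the receiver, then sum 10^(L/10).
fan: 82 − 20·log₁₀(8.3/1.3) = 82 − 16.10 = 65.90 dB.
diesel generator: 92 − 20·log₁₀(6.6/1.3) = 92 − 14.11 = 77.89 dB.
transformer: 64 − 20·log₁₀(4.0/1.3) = 64 − 9.76 = 54.24 dB.
Σ 10^(L/10) = 6.564e+07 → L_total = 10·log₁₀(6.564e+07) = 78.17 dB.

78 dB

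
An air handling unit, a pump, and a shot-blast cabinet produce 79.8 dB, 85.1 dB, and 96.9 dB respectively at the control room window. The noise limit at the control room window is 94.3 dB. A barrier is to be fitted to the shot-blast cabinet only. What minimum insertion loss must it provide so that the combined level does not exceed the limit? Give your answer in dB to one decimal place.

The untreated sources together contribute 10^(79.8/10) + 10^(85.1/10) = 4.191e+08, i.e. 86.22 dB.
The limit corresponds to 10^(94.3/10) = 2.692e+09; subtracting the fixed part leaves 2.272e+09 for the shot-blast cabinet, i.e. 93.56 dB.
So the shot-blast cabinet must be reduced from 96.9 to 93.56 dB: IL = 3.34 dB.

3.3 dB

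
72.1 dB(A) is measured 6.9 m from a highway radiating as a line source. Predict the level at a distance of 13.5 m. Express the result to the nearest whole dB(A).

For a line source, L₂ = L₁ − 10·log₁₀(r₂/r₁).
L₂ = 72.1 − 10·log₁₀(13.5/6.9) = 72.1 − 2.915 = 69.19 dB(A).

69 dB(A)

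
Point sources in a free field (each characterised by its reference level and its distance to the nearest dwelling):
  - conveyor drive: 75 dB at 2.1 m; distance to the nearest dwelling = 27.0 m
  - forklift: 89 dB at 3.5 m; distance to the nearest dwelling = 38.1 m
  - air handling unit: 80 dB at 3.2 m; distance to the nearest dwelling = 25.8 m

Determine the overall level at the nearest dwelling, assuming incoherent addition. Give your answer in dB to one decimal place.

First find each source's level at the receiver (point-source: −20·log₁₀(r/r_ref)), then combine on an intensity basis.
conveyor drive: 75 − 20·log₁₀(27.0/2.1) = 75 − 22.18 = 52.82 dB.
forklift: 89 − 20·log₁₀(38.1/3.5) = 89 − 20.74 = 68.26 dB.
air handling unit: 80 − 20·log₁₀(25.8/3.2) = 80 − 18.13 = 61.87 dB.
Σ 10^(L/10) = 8.433e+06 → L_total = 10·log₁₀(8.433e+06) = 69.26 dB.

69.3 dB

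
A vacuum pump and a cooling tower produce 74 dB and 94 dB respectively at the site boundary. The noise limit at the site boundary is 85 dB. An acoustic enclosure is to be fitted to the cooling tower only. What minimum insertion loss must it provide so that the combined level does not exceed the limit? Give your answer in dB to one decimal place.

9.4 dB

The untreated sources together contribute 10^(74/10) = 2.512e+07, i.e. 74.00 dB.
To meet 85 dB overall, the treated cooling tower may contribute at most 10^(85/10) − 2.512e+07 = 2.911e+08, i.e. 84.64 dB.
Required insertion loss = 94 − 84.64 = 9.36 dB.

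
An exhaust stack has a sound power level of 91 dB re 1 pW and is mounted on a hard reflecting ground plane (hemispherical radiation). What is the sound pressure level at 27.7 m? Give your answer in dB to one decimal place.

54.2 dB

Free-field hemispherical radiation: L_p = L_w − 10·log₁₀(2π·r²), r = 27.7 m.
2π·r² = 4821 m², 10·log₁₀ of that is 36.831 dB.
L_p = 91 − 36.831 = 54.17 dB.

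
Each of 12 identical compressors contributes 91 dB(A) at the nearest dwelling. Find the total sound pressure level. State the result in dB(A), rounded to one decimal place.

101.8 dB(A)

N identical incoherent sources raise the level by 10·log₁₀ N.
L_total = 91 + 10·log₁₀(12) = 91 + 10.792 = 101.79 dB(A).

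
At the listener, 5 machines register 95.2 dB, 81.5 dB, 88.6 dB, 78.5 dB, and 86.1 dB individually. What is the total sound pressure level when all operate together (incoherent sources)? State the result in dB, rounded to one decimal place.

Incoherent sources combine by intensity addition: L_total = 10·log₁₀(Σ 10^(L_i/10)).
Σ 10^(L/10) = 10^(95.2/10) + 10^(81.5/10) + 10^(88.6/10) + 10^(78.5/10) + 10^(86.1/10) = 4.655e+09.
L_total = 10·log₁₀(4.655e+09) = 96.68 dB.

96.7 dB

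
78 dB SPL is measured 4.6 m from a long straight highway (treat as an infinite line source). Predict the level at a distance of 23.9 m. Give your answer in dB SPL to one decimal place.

For a line source, L₂ = L₁ − 10·log₁₀(r₂/r₁).
L₂ = 78 − 10·log₁₀(23.9/4.6) = 78 − 7.156 = 70.84 dB SPL.

70.8 dB SPL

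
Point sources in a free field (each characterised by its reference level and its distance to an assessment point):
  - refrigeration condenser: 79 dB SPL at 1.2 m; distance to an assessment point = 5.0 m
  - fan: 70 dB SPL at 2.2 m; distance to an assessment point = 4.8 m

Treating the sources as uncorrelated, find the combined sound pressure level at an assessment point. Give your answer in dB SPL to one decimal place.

68.2 dB SPL

Propagate each source to the receiver with L = L_ref − 20·log₁₀(r/r_ref), then add intensities.
refrigeration condenser: 79 − 20·log₁₀(5.0/1.2) = 79 − 12.40 = 66.60 dB SPL.
fan: 70 − 20·log₁₀(4.8/2.2) = 70 − 6.78 = 63.22 dB SPL.
Σ 10^(L/10) = 6.676e+06 → L_total = 10·log₁₀(6.676e+06) = 68.25 dB SPL.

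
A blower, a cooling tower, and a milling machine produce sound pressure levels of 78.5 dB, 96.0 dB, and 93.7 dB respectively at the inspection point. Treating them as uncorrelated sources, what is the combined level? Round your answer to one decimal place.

98.1 dB

For uncorrelated sources the intensities add, so convert each level to linear form, sum, and take 10·log₁₀ of the total.
Σ 10^(L/10) = 10^(78.5/10) + 10^(96.0/10) + 10^(93.7/10) = 6.396e+09.
L_total = 10·log₁₀(6.396e+09) = 98.06 dB.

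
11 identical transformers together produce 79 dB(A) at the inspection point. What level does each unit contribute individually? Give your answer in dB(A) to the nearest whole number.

For N identical incoherent sources L_total = L₁ + 10·log₁₀ N, so L₁ = 79 − 10·log₁₀(11) = 79 − 10.414.

69 dB(A)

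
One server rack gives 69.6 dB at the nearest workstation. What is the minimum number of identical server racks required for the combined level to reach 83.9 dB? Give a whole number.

27

N identical sources give L₁ + 10·log₁₀ N, so require 10·log₁₀ N ≥ 83.9 − 69.6 = 14.3 dB.
N ≥ 10^(14.3/10) = 26.915, so N = 27.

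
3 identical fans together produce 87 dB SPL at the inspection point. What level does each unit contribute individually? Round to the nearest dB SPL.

Dividing the total intensity by 3 lowers the level by 10·log₁₀ 3 = 4.771 dB: L₁ = 87 − 4.771.

82 dB SPL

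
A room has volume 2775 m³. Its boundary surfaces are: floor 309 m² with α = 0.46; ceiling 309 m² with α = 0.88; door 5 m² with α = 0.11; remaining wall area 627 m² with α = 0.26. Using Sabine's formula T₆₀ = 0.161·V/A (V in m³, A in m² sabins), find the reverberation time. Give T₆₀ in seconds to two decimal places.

A = Σ Sᵢαᵢ = 309·0.46 + 309·0.88 + 5·0.11 + 627·0.26 = 577.63 m².
T₆₀ = 0.161 × 2775 / 577.63 = 0.773 s.

0.77 s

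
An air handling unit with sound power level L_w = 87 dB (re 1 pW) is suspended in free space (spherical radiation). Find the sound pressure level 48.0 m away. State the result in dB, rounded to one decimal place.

The power spreads over a sphere of area 4π·r², so L_p = L_w − 10·log₁₀(4π·r²).
4π·r² = 2.895e+04 m², 10·log₁₀ of that is 44.617 dB.
L_p = 87 − 44.617 = 42.38 dB.

42.4 dB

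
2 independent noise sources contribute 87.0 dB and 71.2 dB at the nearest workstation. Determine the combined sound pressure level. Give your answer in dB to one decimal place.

Incoherent sources combine by intensity addition: L_total = 10·log₁₀(Σ 10^(L_i/10)).
Σ 10^(L/10) = 10^(87.0/10) + 10^(71.2/10) = 5.144e+08.
L_total = 10·log₁₀(5.144e+08) = 87.11 dB.

87.1 dB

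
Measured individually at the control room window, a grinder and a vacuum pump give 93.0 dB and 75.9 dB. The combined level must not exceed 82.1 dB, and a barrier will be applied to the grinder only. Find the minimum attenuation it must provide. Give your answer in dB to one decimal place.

12.1 dB

Fixed contribution from the other source: Σ 10^(L/10) = 10^(75.9/10) = 3.890e+07 (75.90 dB).
To meet 82.1 dB overall, the treated grinder may contribute at most 10^(82.1/10) − 3.890e+07 = 1.233e+08, i.e. 80.91 dB.
So the grinder must be reduced from 93.0 to 80.91 dB: IL = 12.09 dB.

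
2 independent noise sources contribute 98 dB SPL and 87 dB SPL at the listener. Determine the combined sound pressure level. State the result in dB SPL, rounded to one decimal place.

For uncorrelated sources the intensities add, so convert each level to linear form, sum, and take 10·log₁₀ of the total.
Σ 10^(L/10) = 10^(98/10) + 10^(87/10) = 6.811e+09.
L_total = 10·log₁₀(6.811e+09) = 98.33 dB SPL.

98.3 dB SPL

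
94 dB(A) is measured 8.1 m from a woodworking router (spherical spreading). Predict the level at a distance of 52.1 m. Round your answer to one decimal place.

Spherical spreading from a point source gives a 20·log₁₀(r₂/r₁) drop.
L₂ = 94 − 20·log₁₀(52.1/8.1) = 94 − 16.167 = 77.83 dB(A).

77.8 dB(A)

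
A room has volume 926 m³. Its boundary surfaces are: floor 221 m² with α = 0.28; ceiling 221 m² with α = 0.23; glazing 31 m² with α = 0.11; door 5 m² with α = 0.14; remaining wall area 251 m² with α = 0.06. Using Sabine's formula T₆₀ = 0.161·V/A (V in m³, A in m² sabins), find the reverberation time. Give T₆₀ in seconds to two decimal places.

A = Σ Sᵢαᵢ = 221·0.28 + 221·0.23 + 31·0.11 + 5·0.14 + 251·0.06 = 131.88 m².
T₆₀ = 0.161·V/A = 0.161·926/131.88 = 1.130 s.

1.13 s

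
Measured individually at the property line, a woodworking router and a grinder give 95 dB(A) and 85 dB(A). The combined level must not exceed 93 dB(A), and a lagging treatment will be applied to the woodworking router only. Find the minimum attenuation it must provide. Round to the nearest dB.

Everything except the woodworking router sums to 10^(85/10) = 3.162e+08 in linear terms, 85.00 dB(A).
To meet 93 dB(A) overall, the treated woodworking router may contribute at most 10^(93/10) − 3.162e+08 = 1.679e+09, i.e. 92.25 dB(A).
So the woodworking router must be reduced from 95 to 92.25 dB(A): IL = 2.75 dB.

3 dB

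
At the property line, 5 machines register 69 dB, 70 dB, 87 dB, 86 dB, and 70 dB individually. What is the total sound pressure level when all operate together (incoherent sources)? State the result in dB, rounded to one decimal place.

For uncorrelated sources the intensities add, so convert each level to linear form, sum, and take 10·log₁₀ of the total.
Σ 10^(L/10) = 10^(69/10) + 10^(70/10) + 10^(87/10) + 10^(86/10) + 10^(70/10) = 9.272e+08.
L_total = 10·log₁₀(9.272e+08) = 89.67 dB.

89.7 dB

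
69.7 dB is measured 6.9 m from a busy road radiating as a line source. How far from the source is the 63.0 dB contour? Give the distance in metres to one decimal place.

32.3 m

Line-source spreading drops the level by 10·log₁₀(r₂/r₁); inverting, r₂/r₁ = 10^(ΔL/10).
r₂ = 6.9·10^((69.7−63.0)/10) = 6.9·10^(6.7/10) = 32.27 m.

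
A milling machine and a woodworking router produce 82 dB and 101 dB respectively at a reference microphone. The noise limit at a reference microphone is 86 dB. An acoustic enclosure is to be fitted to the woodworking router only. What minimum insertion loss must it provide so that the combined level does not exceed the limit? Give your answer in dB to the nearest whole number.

Everything except the woodworking router sums to 10^(82/10) = 1.585e+08 in linear terms, 82.00 dB.
To meet 86 dB overall, the treated woodworking router may contribute at most 10^(86/10) − 1.585e+08 = 2.396e+08, i.e. 83.80 dB.
Required insertion loss = 101 − 83.80 = 17.20 dB.

17 dB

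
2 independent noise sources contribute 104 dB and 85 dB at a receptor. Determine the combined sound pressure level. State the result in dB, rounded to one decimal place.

104.1 dB

Incoherent sources combine by intensity addition: L_total = 10·log₁₀(Σ 10^(L_i/10)).
Σ 10^(L/10) = 10^(104/10) + 10^(85/10) = 2.544e+10.
L_total = 10·log₁₀(2.544e+10) = 104.05 dB.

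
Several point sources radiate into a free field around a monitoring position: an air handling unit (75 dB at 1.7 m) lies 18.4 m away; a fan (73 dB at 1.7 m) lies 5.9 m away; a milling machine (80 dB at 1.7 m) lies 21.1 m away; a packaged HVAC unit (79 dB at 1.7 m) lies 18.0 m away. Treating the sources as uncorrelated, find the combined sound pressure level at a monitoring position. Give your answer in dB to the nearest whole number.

Apply inverse-square spreading to bring every level to the receiver, then sum 10^(L/10).
air handling unit: 75 − 20·log₁₀(18.4/1.7) = 75 − 20.69 = 54.31 dB.
fan: 73 − 20·log₁₀(5.9/1.7) = 73 − 10.81 = 62.19 dB.
milling machine: 80 − 20·log₁₀(21.1/1.7) = 80 − 21.88 = 58.12 dB.
packaged HVAC unit: 79 − 20·log₁₀(18.0/1.7) = 79 − 20.50 = 58.50 dB.
Σ 10^(L/10) = 3.284e+06 → L_total = 10·log₁₀(3.284e+06) = 65.16 dB.

65 dB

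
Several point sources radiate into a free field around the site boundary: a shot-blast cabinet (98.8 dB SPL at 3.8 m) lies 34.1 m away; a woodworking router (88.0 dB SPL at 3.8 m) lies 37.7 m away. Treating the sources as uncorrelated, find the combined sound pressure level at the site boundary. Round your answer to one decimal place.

First find each source's level at the receiver (point-source: −20·log₁₀(r/r_ref)), then combine on an intensity basis.
shot-blast cabinet: 98.8 − 20·log₁₀(34.1/3.8) = 98.8 − 19.06 = 79.74 dB SPL.
woodworking router: 88.0 − 20·log₁₀(37.7/3.8) = 88.0 − 19.93 = 68.07 dB SPL.
Σ 10^(L/10) = 1.006e+08 → L_total = 10·log₁₀(1.006e+08) = 80.03 dB SPL.

80.0 dB SPL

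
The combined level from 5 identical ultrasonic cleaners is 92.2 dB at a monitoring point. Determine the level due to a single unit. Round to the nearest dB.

85 dB

For N identical incoherent sources L_total = L₁ + 10·log₁₀ N, so L₁ = 92.2 − 10·log₁₀(5) = 92.2 − 6.990.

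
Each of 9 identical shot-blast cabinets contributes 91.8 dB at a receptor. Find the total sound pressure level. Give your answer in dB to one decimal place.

With 9 equal, uncorrelated contributions the intensity is 9× that of one unit, giving a rise of 10·log₁₀ 9.
L_total = 91.8 + 10·log₁₀(9) = 91.8 + 9.542 = 101.34 dB.

101.3 dB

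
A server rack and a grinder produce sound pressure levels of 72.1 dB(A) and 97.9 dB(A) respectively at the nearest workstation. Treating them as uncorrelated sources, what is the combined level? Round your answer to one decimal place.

For uncorrelated sources the intensities add, so convert each level to linear form, sum, and take 10·log₁₀ of the total.
Σ 10^(L/10) = 10^(72.1/10) + 10^(97.9/10) = 6.182e+09.
L_total = 10·log₁₀(6.182e+09) = 97.91 dB(A).

97.9 dB(A)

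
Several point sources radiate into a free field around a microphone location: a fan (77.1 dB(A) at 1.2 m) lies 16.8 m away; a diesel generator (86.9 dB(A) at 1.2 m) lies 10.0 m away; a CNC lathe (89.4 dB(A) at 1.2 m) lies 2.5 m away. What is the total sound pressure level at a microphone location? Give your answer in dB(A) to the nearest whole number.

First find each source's level at the receiver (point-source: −20·log₁₀(r/r_ref)), then combine on an intensity basis.
fan: 77.1 − 20·log₁₀(16.8/1.2) = 77.1 − 22.92 = 54.18 dB(A).
diesel generator: 86.9 − 20·log₁₀(10.0/1.2) = 86.9 − 18.42 = 68.48 dB(A).
CNC lathe: 89.4 − 20·log₁₀(2.5/1.2) = 89.4 − 6.38 = 83.02 dB(A).
Σ 10^(L/10) = 2.080e+08 → L_total = 10·log₁₀(2.080e+08) = 83.18 dB(A).

83 dB(A)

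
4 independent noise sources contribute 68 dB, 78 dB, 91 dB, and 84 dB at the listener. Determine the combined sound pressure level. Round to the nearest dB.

Incoherent sources combine by intensity addition: L_total = 10·log₁₀(Σ 10^(L_i/10)).
Σ 10^(L/10) = 10^(68/10) + 10^(78/10) + 10^(91/10) + 10^(84/10) = 1.580e+09.
L_total = 10·log₁₀(1.580e+09) = 91.99 dB.

92 dB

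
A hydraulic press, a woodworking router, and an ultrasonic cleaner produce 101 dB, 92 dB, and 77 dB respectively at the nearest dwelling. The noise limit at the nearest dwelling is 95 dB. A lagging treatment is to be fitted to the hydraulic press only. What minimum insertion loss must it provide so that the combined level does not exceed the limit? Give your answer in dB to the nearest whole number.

Fixed contribution from the other sources: Σ 10^(L/10) = 10^(92/10) + 10^(77/10) = 1.635e+09 (92.14 dB).
The limit corresponds to 10^(95/10) = 3.162e+09; subtracting the fixed part leaves 1.527e+09 for the hydraulic press, i.e. 91.84 dB.
So the hydraulic press must be reduced from 101 to 91.84 dB: IL = 9.16 dB.

9 dB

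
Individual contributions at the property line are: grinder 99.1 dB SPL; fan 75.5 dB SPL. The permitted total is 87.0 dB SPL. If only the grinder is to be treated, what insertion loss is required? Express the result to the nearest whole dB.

12 dB

The untreated sources together contribute 10^(75.5/10) = 3.548e+07, i.e. 75.50 dB SPL.
To meet 87.0 dB SPL overall, the treated grinder may contribute at most 10^(87.0/10) − 3.548e+07 = 4.657e+08, i.e. 86.68 dB SPL.
So the grinder must be reduced from 99.1 to 86.68 dB SPL: IL = 12.42 dB.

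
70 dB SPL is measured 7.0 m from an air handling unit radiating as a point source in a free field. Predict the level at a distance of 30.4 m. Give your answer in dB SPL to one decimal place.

For a point source, L₂ = L₁ − 20·log₁₀(r₂/r₁).
L₂ = 70 − 20·log₁₀(30.4/7.0) = 70 − 12.756 = 57.24 dB SPL.

57.2 dB SPL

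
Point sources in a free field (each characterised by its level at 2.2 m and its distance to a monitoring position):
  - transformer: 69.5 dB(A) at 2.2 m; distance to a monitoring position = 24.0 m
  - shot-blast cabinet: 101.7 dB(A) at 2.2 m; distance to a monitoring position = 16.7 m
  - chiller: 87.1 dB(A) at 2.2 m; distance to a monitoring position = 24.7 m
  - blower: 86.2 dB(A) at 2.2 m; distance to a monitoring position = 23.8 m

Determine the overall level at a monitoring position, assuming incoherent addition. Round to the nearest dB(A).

84 dB(A)

Propagate each source to the receiver with L = L_ref − 20·log₁₀(r/r_ref), then add intensities.
transformer: 69.5 − 20·log₁₀(24.0/2.2) = 69.5 − 20.76 = 48.74 dB(A).
shot-blast cabinet: 101.7 − 20·log₁₀(16.7/2.2) = 101.7 − 17.61 = 84.09 dB(A).
chiller: 87.1 − 20·log₁₀(24.7/2.2) = 87.1 − 21.01 = 66.09 dB(A).
blower: 86.2 − 20·log₁₀(23.8/2.2) = 86.2 − 20.68 = 65.52 dB(A).
Σ 10^(L/10) = 2.644e+08 → L_total = 10·log₁₀(2.644e+08) = 84.22 dB(A).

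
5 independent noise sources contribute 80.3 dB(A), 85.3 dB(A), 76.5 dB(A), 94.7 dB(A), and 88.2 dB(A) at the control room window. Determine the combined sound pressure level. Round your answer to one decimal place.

96.1 dB(A)

For uncorrelated sources the intensities add, so convert each level to linear form, sum, and take 10·log₁₀ of the total.
Σ 10^(L/10) = 10^(80.3/10) + 10^(85.3/10) + 10^(76.5/10) + 10^(94.7/10) + 10^(88.2/10) = 4.103e+09.
L_total = 10·log₁₀(4.103e+09) = 96.13 dB(A).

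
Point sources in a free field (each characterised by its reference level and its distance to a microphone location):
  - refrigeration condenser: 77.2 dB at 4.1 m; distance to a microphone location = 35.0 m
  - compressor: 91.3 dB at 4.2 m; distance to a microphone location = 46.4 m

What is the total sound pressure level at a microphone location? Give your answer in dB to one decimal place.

Apply inverse-square spreading to bring every level to the receiver, then sum 10^(L/10).
refrigeration condenser: 77.2 − 20·log₁₀(35.0/4.1) = 77.2 − 18.63 = 58.57 dB.
compressor: 91.3 − 20·log₁₀(46.4/4.2) = 91.3 − 20.87 = 70.43 dB.
Σ 10^(L/10) = 1.177e+07 → L_total = 10·log₁₀(1.177e+07) = 70.71 dB.

70.7 dB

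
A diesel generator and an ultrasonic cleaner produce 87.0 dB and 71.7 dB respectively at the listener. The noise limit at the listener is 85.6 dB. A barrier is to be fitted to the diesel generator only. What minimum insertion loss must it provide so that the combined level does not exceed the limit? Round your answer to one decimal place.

1.6 dB

The untreated sources together contribute 10^(71.7/10) = 1.479e+07, i.e. 71.70 dB.
The limit corresponds to 10^(85.6/10) = 3.631e+08; subtracting the fixed part leaves 3.483e+08 for the diesel generator, i.e. 85.42 dB.
Required insertion loss = 87.0 − 85.42 = 1.58 dB.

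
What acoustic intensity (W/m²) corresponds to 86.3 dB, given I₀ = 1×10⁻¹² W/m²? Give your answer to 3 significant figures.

0.000427 W/m²

L = 10·log₁₀(I/I₀) ⇒ I = I₀·10^(L/10) = 10⁻¹² × 10^8.63.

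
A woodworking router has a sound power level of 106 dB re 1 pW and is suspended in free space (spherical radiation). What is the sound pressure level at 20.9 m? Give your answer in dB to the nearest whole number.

69 dB

L_p = L_w − 10·log₁₀(4π·r²) with r = 20.9 m.
4π·r² = 5489 m², 10·log₁₀ of that is 37.395 dB.
L_p = 106 − 37.395 = 68.60 dB.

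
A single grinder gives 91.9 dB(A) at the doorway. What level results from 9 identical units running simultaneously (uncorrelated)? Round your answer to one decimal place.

With 9 equal, uncorrelated contributions the intensity is 9× that of one unit, giving a rise of 10·log₁₀ 9.
L_total = 91.9 + 10·log₁₀(9) = 91.9 + 9.542 = 101.44 dB(A).

101.4 dB(A)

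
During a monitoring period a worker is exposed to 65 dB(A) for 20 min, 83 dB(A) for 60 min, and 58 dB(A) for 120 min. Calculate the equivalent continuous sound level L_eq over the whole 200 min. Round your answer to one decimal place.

The energy average is taken in the linear domain: L_eq = 10·log₁₀[(Σ tᵢ·10^(Lᵢ/10))/T], T = 200 min.
Σ tᵢ·10^(Lᵢ/10) = 20·10^(65/10) + 60·10^(83/10) + 120·10^(58/10) = 1.211e+10.
L_eq = 10·log₁₀(1.211e+10/200) = 77.82 dB(A).

77.8 dB(A)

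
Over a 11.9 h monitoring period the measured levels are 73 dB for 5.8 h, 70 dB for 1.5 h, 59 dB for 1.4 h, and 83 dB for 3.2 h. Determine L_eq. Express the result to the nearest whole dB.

78 dB

The energy average is taken in the linear domain: L_eq = 10·log₁₀[(Σ tᵢ·10^(Lᵢ/10))/T], T = 11.9 h.
Σ tᵢ·10^(Lᵢ/10) = 5.8·10^(73/10) + 1.5·10^(70/10) + 1.4·10^(59/10) + 3.2·10^(83/10) = 7.703e+08.
L_eq = 10·log₁₀(7.703e+08/11.9) = 78.11 dB.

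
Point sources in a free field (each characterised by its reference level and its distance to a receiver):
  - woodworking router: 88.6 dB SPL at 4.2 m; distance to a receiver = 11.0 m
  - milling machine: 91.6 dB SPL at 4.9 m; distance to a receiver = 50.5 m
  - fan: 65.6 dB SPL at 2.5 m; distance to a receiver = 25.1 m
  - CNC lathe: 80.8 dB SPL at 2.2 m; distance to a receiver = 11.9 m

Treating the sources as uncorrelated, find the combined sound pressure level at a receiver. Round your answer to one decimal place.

80.9 dB SPL

First find each source's level at the receiver (point-source: −20·log₁₀(r/r_ref)), then combine on an intensity basis.
woodworking router: 88.6 − 20·log₁₀(11.0/4.2) = 88.6 − 8.36 = 80.24 dB SPL.
milling machine: 91.6 − 20·log₁₀(50.5/4.9) = 91.6 − 20.26 = 71.34 dB SPL.
fan: 65.6 − 20·log₁₀(25.1/2.5) = 65.6 − 20.03 = 45.57 dB SPL.
CNC lathe: 80.8 − 20·log₁₀(11.9/2.2) = 80.8 − 14.66 = 66.14 dB SPL.
Σ 10^(L/10) = 1.234e+08 → L_total = 10·log₁₀(1.234e+08) = 80.91 dB SPL.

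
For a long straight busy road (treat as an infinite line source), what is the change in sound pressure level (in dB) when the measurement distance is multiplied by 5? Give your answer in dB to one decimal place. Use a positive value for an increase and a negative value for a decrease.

A line source loses 3 dB per doubling of distance; generally ΔL = −10·log₁₀(r₂/r₁).
ΔL = −10·log₁₀(5) = -6.99 dB.

-7.0 dB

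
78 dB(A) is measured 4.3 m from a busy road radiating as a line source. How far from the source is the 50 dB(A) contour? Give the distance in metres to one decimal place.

2713.1 m

Line-source spreading drops the level by 10·log₁₀(r₂/r₁); inverting, r₂/r₁ = 10^(ΔL/10).
r₂ = 4.3·10^((78−50)/10) = 4.3·10^(28.0/10) = 2713.12 m.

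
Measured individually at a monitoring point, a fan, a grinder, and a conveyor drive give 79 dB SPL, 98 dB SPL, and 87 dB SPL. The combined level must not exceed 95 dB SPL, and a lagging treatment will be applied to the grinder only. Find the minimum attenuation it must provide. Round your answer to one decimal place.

Fixed contribution from the other sources: Σ 10^(L/10) = 10^(79/10) + 10^(87/10) = 5.806e+08 (87.64 dB SPL).
To meet 95 dB SPL overall, the treated grinder may contribute at most 10^(95/10) − 5.806e+08 = 2.582e+09, i.e. 94.12 dB SPL.
So the grinder must be reduced from 98 to 94.12 dB SPL: IL = 3.88 dB.

3.9 dB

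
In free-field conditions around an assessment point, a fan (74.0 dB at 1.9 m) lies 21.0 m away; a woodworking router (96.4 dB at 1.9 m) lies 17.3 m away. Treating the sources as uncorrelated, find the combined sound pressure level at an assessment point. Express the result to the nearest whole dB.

77 dB

Propagate each source to the receiver with L = L_ref − 20·log₁₀(r/r_ref), then add intensities.
fan: 74.0 − 20·log₁₀(21.0/1.9) = 74.0 − 20.87 = 53.13 dB.
woodworking router: 96.4 − 20·log₁₀(17.3/1.9) = 96.4 − 19.19 = 77.21 dB.
Σ 10^(L/10) = 5.286e+07 → L_total = 10·log₁₀(5.286e+07) = 77.23 dB.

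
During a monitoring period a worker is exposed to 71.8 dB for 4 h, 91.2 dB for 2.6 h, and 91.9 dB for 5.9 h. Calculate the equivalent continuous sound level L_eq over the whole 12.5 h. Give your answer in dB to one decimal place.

90.0 dB

The energy average is taken in the linear domain: L_eq = 10·log₁₀[(Σ tᵢ·10^(Lᵢ/10))/T], T = 12.5 h.
Σ tᵢ·10^(Lᵢ/10) = 4·10^(71.8/10) + 2.6·10^(91.2/10) + 5.9·10^(91.9/10) = 1.263e+10.
L_eq = 10·log₁₀(1.263e+10/12.5) = 90.04 dB.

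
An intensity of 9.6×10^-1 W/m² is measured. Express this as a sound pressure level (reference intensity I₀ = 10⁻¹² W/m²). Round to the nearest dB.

120 dB

I/I₀ = 9.6×10^-1/10⁻¹² = 9.6×10^11, and L = 10·log₁₀(I/I₀).
L = 10·(0.9823 + 11) = 119.82 dB.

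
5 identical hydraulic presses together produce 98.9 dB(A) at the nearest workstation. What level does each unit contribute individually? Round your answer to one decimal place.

For N identical incoherent sources L_total = L₁ + 10·log₁₀ N, so L₁ = 98.9 − 10·log₁₀(5) = 98.9 − 6.990.

91.9 dB(A)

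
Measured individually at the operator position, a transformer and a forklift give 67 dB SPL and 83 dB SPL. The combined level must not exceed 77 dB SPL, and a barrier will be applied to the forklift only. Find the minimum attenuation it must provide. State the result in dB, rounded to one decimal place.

6.5 dB

The untreated sources together contribute 10^(67/10) = 5.012e+06, i.e. 67.00 dB SPL.
The limit corresponds to 10^(77/10) = 5.012e+07; subtracting the fixed part leaves 4.511e+07 for the forklift, i.e. 76.54 dB SPL.
So the forklift must be reduced from 83 to 76.54 dB SPL: IL = 6.46 dB.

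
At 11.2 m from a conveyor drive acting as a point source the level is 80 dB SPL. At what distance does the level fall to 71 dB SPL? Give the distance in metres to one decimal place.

The 9.0 dB drop corresponds to a distance ratio of 10^(9.0/20) for a point source.
r₂ = 11.2·10^((80−71)/20) = 11.2·10^(9.0/20) = 31.57 m.

31.6 m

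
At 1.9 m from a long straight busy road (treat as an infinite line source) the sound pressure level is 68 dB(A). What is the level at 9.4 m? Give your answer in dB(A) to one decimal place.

Cylindrical spreading from a line source gives a 10·log₁₀(r₂/r₁) drop.
L₂ = 68 − 10·log₁₀(9.4/1.9) = 68 − 6.944 = 61.06 dB(A).

61.1 dB(A)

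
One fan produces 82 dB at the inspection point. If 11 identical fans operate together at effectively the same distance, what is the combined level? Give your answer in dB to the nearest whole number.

N identical incoherent sources raise the level by 10·log₁₀ N.
L_total = 82 + 10·log₁₀(11) = 82 + 10.414 = 92.41 dB.

92 dB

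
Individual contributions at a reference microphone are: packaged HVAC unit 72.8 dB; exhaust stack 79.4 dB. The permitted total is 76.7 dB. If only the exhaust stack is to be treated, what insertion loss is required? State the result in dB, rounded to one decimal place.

5.0 dB

Fixed contribution from the other source: Σ 10^(L/10) = 10^(72.8/10) = 1.905e+07 (72.80 dB).
To meet 76.7 dB overall, the treated exhaust stack may contribute at most 10^(76.7/10) − 1.905e+07 = 2.772e+07, i.e. 74.43 dB.
Required insertion loss = 79.4 − 74.43 = 4.97 dB.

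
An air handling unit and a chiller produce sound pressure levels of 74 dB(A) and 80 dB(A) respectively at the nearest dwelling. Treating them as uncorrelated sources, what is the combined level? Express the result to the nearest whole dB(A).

81 dB(A)

For uncorrelated sources the intensities add, so convert each level to linear form, sum, and take 10·log₁₀ of the total.
Σ 10^(L/10) = 10^(74/10) + 10^(80/10) = 1.251e+08.
L_total = 10·log₁₀(1.251e+08) = 80.97 dB(A).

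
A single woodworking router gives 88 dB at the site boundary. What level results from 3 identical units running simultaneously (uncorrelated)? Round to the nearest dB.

With 3 equal, uncorrelated contributions the intensity is 3× that of one unit, giving a rise of 10·log₁₀ 3.
L_total = 88 + 10·log₁₀(3) = 88 + 4.771 = 92.77 dB.

93 dB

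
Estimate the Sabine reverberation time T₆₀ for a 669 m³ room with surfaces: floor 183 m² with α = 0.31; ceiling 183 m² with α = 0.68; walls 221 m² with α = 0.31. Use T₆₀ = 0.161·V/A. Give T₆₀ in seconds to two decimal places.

0.43 s

A = Σ Sᵢαᵢ = 183·0.31 + 183·0.68 + 221·0.31 = 249.68 m².
T₆₀ = 0.161·V/A = 0.161·669/249.68 = 0.431 s.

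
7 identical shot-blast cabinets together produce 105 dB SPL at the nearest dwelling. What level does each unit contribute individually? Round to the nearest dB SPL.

97 dB SPL

7 equal contributions raise the level by 10·log₁₀ 7 = 8.451 dB, so each unit alone gives 105 − 8.451.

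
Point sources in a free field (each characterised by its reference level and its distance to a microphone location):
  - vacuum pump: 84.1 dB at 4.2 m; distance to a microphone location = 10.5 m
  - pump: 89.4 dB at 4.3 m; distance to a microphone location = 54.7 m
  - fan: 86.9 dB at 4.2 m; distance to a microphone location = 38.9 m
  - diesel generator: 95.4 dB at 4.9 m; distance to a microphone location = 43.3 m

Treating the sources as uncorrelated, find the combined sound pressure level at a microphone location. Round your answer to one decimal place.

79.9 dB

First find each source's level at the receiver (point-source: −20·log₁₀(r/r_ref)), then combine on an intensity basis.
vacuum pump: 84.1 − 20·log₁₀(10.5/4.2) = 84.1 − 7.96 = 76.14 dB.
pump: 89.4 − 20·log₁₀(54.7/4.3) = 89.4 − 22.09 = 67.31 dB.
fan: 86.9 − 20·log₁₀(38.9/4.2) = 86.9 − 19.33 = 67.57 dB.
diesel generator: 95.4 − 20·log₁₀(43.3/4.9) = 95.4 − 18.93 = 76.47 dB.
Σ 10^(L/10) = 9.662e+07 → L_total = 10·log₁₀(9.662e+07) = 79.85 dB.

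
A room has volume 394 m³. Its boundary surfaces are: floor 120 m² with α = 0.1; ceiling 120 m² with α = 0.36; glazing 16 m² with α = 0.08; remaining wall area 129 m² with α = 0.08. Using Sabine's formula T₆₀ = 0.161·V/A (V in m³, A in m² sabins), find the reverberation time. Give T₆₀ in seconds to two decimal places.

Total absorption A = 120·0.1 + 120·0.36 + 16·0.08 + 129·0.08 = 66.80 m² sabins.
T₆₀ = 0.161·V/A = 0.161·394/66.80 = 0.950 s.

0.95 s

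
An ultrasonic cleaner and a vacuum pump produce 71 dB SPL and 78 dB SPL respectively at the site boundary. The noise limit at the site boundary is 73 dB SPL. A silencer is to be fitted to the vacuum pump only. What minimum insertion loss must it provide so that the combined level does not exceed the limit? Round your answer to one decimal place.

9.3 dB

Everything except the vacuum pump sums to 10^(71/10) = 1.259e+07 in linear terms, 71.00 dB SPL.
To meet 73 dB SPL overall, the treated vacuum pump may contribute at most 10^(73/10) − 1.259e+07 = 7.363e+06, i.e. 68.67 dB SPL.
So the vacuum pump must be reduced from 78 to 68.67 dB SPL: IL = 9.33 dB.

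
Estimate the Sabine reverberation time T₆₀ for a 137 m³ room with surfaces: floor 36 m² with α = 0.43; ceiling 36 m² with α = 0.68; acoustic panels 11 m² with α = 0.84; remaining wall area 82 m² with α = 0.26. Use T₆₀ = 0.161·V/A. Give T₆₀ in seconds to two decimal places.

A = Σ Sᵢαᵢ = 36·0.43 + 36·0.68 + 11·0.84 + 82·0.26 = 70.52 m².
T₆₀ = 0.161 × 137 / 70.52 = 0.313 s.

0.31 s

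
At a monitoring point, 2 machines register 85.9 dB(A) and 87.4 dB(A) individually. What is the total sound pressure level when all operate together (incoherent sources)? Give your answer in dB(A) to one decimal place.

For uncorrelated sources the intensities add, so convert each level to linear form, sum, and take 10·log₁₀ of the total.
Σ 10^(L/10) = 10^(85.9/10) + 10^(87.4/10) = 9.386e+08.
L_total = 10·log₁₀(9.386e+08) = 89.72 dB(A).

89.7 dB(A)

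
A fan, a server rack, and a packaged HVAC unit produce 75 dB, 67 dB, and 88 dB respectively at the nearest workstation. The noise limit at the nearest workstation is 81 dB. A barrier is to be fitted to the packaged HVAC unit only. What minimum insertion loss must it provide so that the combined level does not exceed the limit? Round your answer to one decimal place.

8.5 dB

Fixed contribution from the other sources: Σ 10^(L/10) = 10^(75/10) + 10^(67/10) = 3.663e+07 (75.64 dB).
To meet 81 dB overall, the treated packaged HVAC unit may contribute at most 10^(81/10) − 3.663e+07 = 8.926e+07, i.e. 79.51 dB.
Required insertion loss = 88 − 79.51 = 8.49 dB.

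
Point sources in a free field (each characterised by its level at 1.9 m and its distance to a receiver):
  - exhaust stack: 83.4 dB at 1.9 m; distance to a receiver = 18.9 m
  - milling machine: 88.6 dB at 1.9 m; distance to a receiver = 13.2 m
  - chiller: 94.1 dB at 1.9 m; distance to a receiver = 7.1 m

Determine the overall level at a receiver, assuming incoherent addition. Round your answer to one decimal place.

Propagate each source to the receiver with L = L_ref − 20·log₁₀(r/r_ref), then add intensities.
exhaust stack: 83.4 − 20·log₁₀(18.9/1.9) = 83.4 − 19.95 = 63.45 dB.
milling machine: 88.6 − 20·log₁₀(13.2/1.9) = 88.6 − 16.84 = 71.76 dB.
chiller: 94.1 − 20·log₁₀(7.1/1.9) = 94.1 − 11.45 = 82.65 dB.
Σ 10^(L/10) = 2.013e+08 → L_total = 10·log₁₀(2.013e+08) = 83.04 dB.

83.0 dB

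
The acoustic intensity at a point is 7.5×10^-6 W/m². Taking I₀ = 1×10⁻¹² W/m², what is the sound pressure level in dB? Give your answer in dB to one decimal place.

I/I₀ = 7.5×10^-6/10⁻¹² = 7.5×10^6, and L = 10·log₁₀(I/I₀).
L = 10·(0.8751 + 6) = 68.75 dB.

68.8 dB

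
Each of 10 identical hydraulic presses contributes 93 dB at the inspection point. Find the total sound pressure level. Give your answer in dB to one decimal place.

103.0 dB

With 10 equal, uncorrelated contributions the intensity is 10× that of one unit, giving a rise of 10·log₁₀ 10.
L_total = 93 + 10·log₁₀(10) = 93 + 10.000 = 103.00 dB.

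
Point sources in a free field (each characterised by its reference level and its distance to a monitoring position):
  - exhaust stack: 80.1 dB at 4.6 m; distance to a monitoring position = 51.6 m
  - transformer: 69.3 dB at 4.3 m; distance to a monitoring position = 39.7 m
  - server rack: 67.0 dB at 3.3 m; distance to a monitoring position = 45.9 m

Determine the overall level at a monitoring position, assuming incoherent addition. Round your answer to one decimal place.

Propagate each source to the receiver with L = L_ref − 20·log₁₀(r/r_ref), then add intensities.
exhaust stack: 80.1 − 20·log₁₀(51.6/4.6) = 80.1 − 21.00 = 59.10 dB.
transformer: 69.3 − 20·log₁₀(39.7/4.3) = 69.3 − 19.31 = 49.99 dB.
server rack: 67.0 − 20·log₁₀(45.9/3.3) = 67.0 − 22.87 = 44.13 dB.
Σ 10^(L/10) = 9.390e+05 → L_total = 10·log₁₀(9.390e+05) = 59.73 dB.

59.7 dB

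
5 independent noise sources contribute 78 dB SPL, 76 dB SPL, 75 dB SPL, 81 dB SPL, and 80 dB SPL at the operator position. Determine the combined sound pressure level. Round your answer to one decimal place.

85.6 dB SPL

Incoherent sources combine by intensity addition: L_total = 10·log₁₀(Σ 10^(L_i/10)).
Σ 10^(L/10) = 10^(78/10) + 10^(76/10) + 10^(75/10) + 10^(81/10) + 10^(80/10) = 3.604e+08.
L_total = 10·log₁₀(3.604e+08) = 85.57 dB SPL.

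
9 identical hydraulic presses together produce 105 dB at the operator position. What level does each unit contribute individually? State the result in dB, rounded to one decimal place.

95.5 dB

For N identical incoherent sources L_total = L₁ + 10·log₁₀ N, so L₁ = 105 − 10·log₁₀(9) = 105 − 9.542.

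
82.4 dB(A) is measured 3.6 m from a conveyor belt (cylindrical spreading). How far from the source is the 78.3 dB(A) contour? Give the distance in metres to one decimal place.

The 4.1 dB drop corresponds to a distance ratio of 10^(4.1/10) for a line source.
r₂ = 3.6·10^((82.4−78.3)/10) = 3.6·10^(4.1/10) = 9.25 m.

9.3 m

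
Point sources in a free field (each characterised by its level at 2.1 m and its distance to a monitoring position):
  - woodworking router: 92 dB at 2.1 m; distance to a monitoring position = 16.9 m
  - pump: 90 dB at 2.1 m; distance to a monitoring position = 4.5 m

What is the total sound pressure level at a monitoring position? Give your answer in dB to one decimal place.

83.8 dB

Apply inverse-square spreading to bring every level to the receiver, then sum 10^(L/10).
woodworking router: 92 − 20·log₁₀(16.9/2.1) = 92 − 18.11 = 73.89 dB.
pump: 90 − 20·log₁₀(4.5/2.1) = 90 − 6.62 = 83.38 dB.
Σ 10^(L/10) = 2.422e+08 → L_total = 10·log₁₀(2.422e+08) = 83.84 dB.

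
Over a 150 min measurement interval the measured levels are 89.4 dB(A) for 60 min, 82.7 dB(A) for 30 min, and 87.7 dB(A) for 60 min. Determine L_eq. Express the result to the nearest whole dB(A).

88 dB(A)

L_eq = 10·log₁₀[(1/T)·Σ tᵢ·10^(Lᵢ/10)] with T = 150 min.
Σ tᵢ·10^(Lᵢ/10) = 60·10^(89.4/10) + 30·10^(82.7/10) + 60·10^(87.7/10) = 9.317e+10.
L_eq = 10·log₁₀(9.317e+10/150) = 87.93 dB(A).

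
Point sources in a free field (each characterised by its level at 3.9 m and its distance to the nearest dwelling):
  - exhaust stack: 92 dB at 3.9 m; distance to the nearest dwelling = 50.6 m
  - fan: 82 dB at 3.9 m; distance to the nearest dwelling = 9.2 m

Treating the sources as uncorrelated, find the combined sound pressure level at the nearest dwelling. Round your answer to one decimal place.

Propagate each source to the receiver with L = L_ref − 20·log₁₀(r/r_ref), then add intensities.
exhaust stack: 92 − 20·log₁₀(50.6/3.9) = 92 − 22.26 = 69.74 dB.
fan: 82 − 20·log₁₀(9.2/3.9) = 82 − 7.45 = 74.55 dB.
Σ 10^(L/10) = 3.790e+07 → L_total = 10·log₁₀(3.790e+07) = 75.79 dB.

75.8 dB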